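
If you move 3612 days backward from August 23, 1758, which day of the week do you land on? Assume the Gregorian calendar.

Wednesday

Aug 23, 1758 is a Wednesday.
3612 mod 7 = 0, so 3612 days before a Wednesday is Wednesday − 0 = Wednesday.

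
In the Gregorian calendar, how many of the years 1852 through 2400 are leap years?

Multiples of 4 in [1852,2400]: 138.
Of those, multiples of 100: 6 (not leap unless ÷400).
Multiples of 400: 2.
Leap years = 138 − 6 + 2 = 134.

134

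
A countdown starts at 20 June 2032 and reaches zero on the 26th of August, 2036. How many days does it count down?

Jun 20, 2032 → Jun 20, 2033: 365 days.
Jun 20, 2033 → Jun 20, 2034: 365 days.
Jun 20, 2034 → Jun 20, 2035: 365 days.
Jun 20, 2035 → Jun 20, 2036: 366 days (Feb 29, 2036 is in that span).
Jun 20, 2036 → Jul 20, 2036: 30 days (June has 30).
Jul 20, 2036 → Aug 20, 2036: 31 days (July has 31).
Aug 20, 2036 → Aug 26, 2036: 6 days.
Total: 1528 days.

1528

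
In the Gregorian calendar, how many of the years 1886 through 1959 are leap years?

Multiples of 4 in [1886,1959]: 18.
Of those, multiples of 100: 1 (not leap unless ÷400).
Multiples of 400: 0.
Leap years = 18 − 1 + 0 = 17.

17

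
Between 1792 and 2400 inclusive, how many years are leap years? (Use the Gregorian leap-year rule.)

Multiples of 4 in [1792,2400]: 153.
Of those, multiples of 100: 7 (not leap unless ÷400).
Multiples of 400: 2.
Leap years = 153 − 7 + 2 = 148.

148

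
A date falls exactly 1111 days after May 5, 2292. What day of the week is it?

Tuesday

May 5, 2292 is a Thursday.
1111 mod 7 = 5, so 1111 days after a Thursday is Thursday + 5 = Tuesday.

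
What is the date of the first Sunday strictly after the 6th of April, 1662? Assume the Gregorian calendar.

April 9, 1662

Apr 6, 1662 is a Thursday.
From Thursday to the next Sunday is 3 days.
Apr 6, 1662 + 3 = Apr 9, 1662.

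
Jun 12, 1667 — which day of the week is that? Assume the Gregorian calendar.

Sunday

Doomsday rule: the anchor day for the 1600s is Tuesday. For year 67: 67÷12 = 5 r 7, and 7÷4 = 1, so 5+7+1 = 13.
Tuesday + 13 ≡ Monday — that's 1667's doomsday.
In June the doomsday date is Jun 6.
Jun 12 is 6 days after Jun 6; 6 mod 7 = 6, so Monday + 6 = Sunday.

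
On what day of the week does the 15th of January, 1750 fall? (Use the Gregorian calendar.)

Thursday

Doomsday rule: the anchor day for the 1700s is Sunday. For year 50: 50÷12 = 4 r 2, and 2÷4 = 0, so 4+2+0 = 6.
Sunday + 6 ≡ Saturday — that's 1750's doomsday.
In January the doomsday date is Jan 3 (1750 is not a leap year).
Jan 15 is 12 days after Jan 3; 12 mod 7 = 5, so Saturday + 5 = Thursday.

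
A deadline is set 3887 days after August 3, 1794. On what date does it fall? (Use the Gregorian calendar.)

+365 (one year) → Aug 3, 1795 (3522 left).
+366 (one year; includes Feb 29, 1796) → Aug 3, 1796 (3156 left).
+365 (one year) → Aug 3, 1797 (2791 left).
+365 (one year) → Aug 3, 1798 (2426 left).
+365 (one year) → Aug 3, 1799 (2061 left).
+365 (one year) → Aug 3, 1800 (1696 left).
+365 (one year) → Aug 3, 1801 (1331 left).
+365 (one year) → Aug 3, 1802 (966 left).
+365 (one year) → Aug 3, 1803 (601 left).
+366 (one year; includes Feb 29, 1804) → Aug 3, 1804 (235 left).
Aug has 31 days: +29 → Sep 1, 1804 (206 left).
Sep has 30 days: +30 → Oct 1, 1804 (176 left).
Oct has 31 days: +31 → Nov 1, 1804 (145 left).
Nov has 30 days: +30 → Dec 1, 1804 (115 left).
Dec has 31 days: +31 → Jan 1, 1805 (84 left).
Jan has 31 days: +31 → Feb 1, 1805 (53 left).
Feb has 28 days: +28 → Mar 1, 1805 (25 left).
+25 → Mar 26, 1805.

March 26, 1805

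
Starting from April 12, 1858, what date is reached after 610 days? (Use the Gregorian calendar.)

+365 (one year) → Apr 12, 1859 (245 left).
Apr has 30 days: +19 → May 1, 1859 (226 left).
May has 31 days: +31 → Jun 1, 1859 (195 left).
Jun has 30 days: +30 → Jul 1, 1859 (165 left).
Jul has 31 days: +31 → Aug 1, 1859 (134 left).
Aug has 31 days: +31 → Sep 1, 1859 (103 left).
Sep has 30 days: +30 → Oct 1, 1859 (73 left).
Oct has 31 days: +31 → Nov 1, 1859 (42 left).
Nov has 30 days: +30 → Dec 1, 1859 (12 left).
+12 → Dec 13, 1859.

December 13, 1859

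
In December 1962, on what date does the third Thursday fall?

December 20, 1962

December 1, 1962 is a Saturday.
The first Thursday is therefore December 6 (5 days later).
The third Thursday is 6 + 2×7 = December 20.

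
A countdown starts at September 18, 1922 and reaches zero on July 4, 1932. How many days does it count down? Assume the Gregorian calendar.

3577

Sep 18, 1922 → Sep 18, 1923: 365 days.
Sep 18, 1923 → Sep 18, 1924: 366 days (Feb 29, 1924 is in that span).
Sep 18, 1924 → Sep 18, 1925: 365 days.
Sep 18, 1925 → Sep 18, 1926: 365 days.
Sep 18, 1926 → Sep 18, 1927: 365 days.
Sep 18, 1927 → Sep 18, 1928: 366 days (Feb 29, 1928 is in that span).
Sep 18, 1928 → Sep 18, 1929: 365 days.
Sep 18, 1929 → Sep 18, 1930: 365 days.
Sep 18, 1930 → Sep 18, 1931: 365 days.
Sep 18, 1931 → Oct 18, 1931: 30 days (September has 30).
Oct 18, 1931 → Nov 18, 1931: 31 days (October has 31).
Nov 18, 1931 → Dec 18, 1931: 30 days (November has 30).
Dec 18, 1931 → Jan 18, 1932: 31 days (December has 31).
Jan 18, 1932 → Feb 18, 1932: 31 days (January has 31).
Feb 18, 1932 → Mar 18, 1932: 29 days (February has 29).
Mar 18, 1932 → Apr 18, 1932: 31 days (March has 31).
Apr 18, 1932 → May 18, 1932: 30 days (April has 30).
May 18, 1932 → Jun 18, 1932: 31 days (May has 31).
Jun 18, 1932 → Jul 4, 1932: 16 days.
Total: 3577 days.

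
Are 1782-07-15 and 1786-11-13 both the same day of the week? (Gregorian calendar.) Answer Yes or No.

Yes

From Jul 15, 1782 to Nov 13, 1786 is 1582 days.
1582 mod 7 = 0, so they are the same weekday.
(Jul 15, 1782 is a Monday; Nov 13, 1786 is a Monday.)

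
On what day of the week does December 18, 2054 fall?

Friday

Doomsday rule: the anchor day for the 2000s is Tuesday. For year 54: 54÷12 = 4 r 6, and 6÷4 = 1, so 4+6+1 = 11.
Tuesday + 11 ≡ Saturday — that's 2054's doomsday.
In December the doomsday date is Dec 12.
Dec 18 is 6 days after Dec 12; 6 mod 7 = 6, so Saturday + 6 = Friday.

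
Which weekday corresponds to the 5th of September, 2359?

Doomsday rule: the anchor day for the 2300s is Wednesday. For year 59: 59÷12 = 4 r 11, and 11÷4 = 2, so 4+11+2 = 17.
Wednesday + 17 ≡ Saturday — that's 2359's doomsday.
In September the doomsday date is Sep 5.
Sep 5 is the doomsday itself: Saturday.

Saturday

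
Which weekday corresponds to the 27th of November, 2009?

January 1, 2009 is a Thursday.
Jan 1, 2009 → Feb 1, 2009: 31 days (January has 31).
Feb 1, 2009 → Mar 1, 2009: 28 days (February has 28).
Mar 1, 2009 → Apr 1, 2009: 31 days (March has 31).
Apr 1, 2009 → May 1, 2009: 30 days (April has 30).
May 1, 2009 → Jun 1, 2009: 31 days (May has 31).
Jun 1, 2009 → Jul 1, 2009: 30 days (June has 30).
Jul 1, 2009 → Aug 1, 2009: 31 days (July has 31).
Aug 1, 2009 → Sep 1, 2009: 31 days (August has 31).
Sep 1, 2009 → Oct 1, 2009: 30 days (September has 30).
Oct 1, 2009 → Nov 1, 2009: 31 days (October has 31).
Nov 1, 2009 → Nov 27, 2009: 26 days.
Total: 330 days.
330 mod 7 = 1, so Thursday + 1 = Friday.

Friday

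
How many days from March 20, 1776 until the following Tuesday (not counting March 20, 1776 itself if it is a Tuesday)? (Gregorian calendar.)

Mar 20, 1776 is a Wednesday.
From Wednesday to the next Tuesday is 6 days.

6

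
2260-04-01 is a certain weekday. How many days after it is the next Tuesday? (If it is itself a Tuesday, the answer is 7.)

Apr 1, 2260 is a Sunday.
From Sunday to the next Tuesday is 2 days.

2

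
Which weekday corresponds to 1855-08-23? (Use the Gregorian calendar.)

Thursday

January 1, 1855 is a Monday.
Jan 1, 1855 → Feb 1, 1855: 31 days (January has 31).
Feb 1, 1855 → Mar 1, 1855: 28 days (February has 28).
Mar 1, 1855 → Apr 1, 1855: 31 days (March has 31).
Apr 1, 1855 → May 1, 1855: 30 days (April has 30).
May 1, 1855 → Jun 1, 1855: 31 days (May has 31).
Jun 1, 1855 → Jul 1, 1855: 30 days (June has 30).
Jul 1, 1855 → Aug 1, 1855: 31 days (July has 31).
Aug 1, 1855 → Aug 23, 1855: 22 days.
Total: 234 days.
234 mod 7 = 3, so Monday + 3 = Thursday.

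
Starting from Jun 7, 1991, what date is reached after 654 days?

+366 (one year; includes Feb 29, 1992) → Jun 7, 1992 (288 left).
Jun has 30 days: +24 → Jul 1, 1992 (264 left).
Jul has 31 days: +31 → Aug 1, 1992 (233 left).
Aug has 31 days: +31 → Sep 1, 1992 (202 left).
Sep has 30 days: +30 → Oct 1, 1992 (172 left).
Oct has 31 days: +31 → Nov 1, 1992 (141 left).
Nov has 30 days: +30 → Dec 1, 1992 (111 left).
Dec has 31 days: +31 → Jan 1, 1993 (80 left).
Jan has 31 days: +31 → Feb 1, 1993 (49 left).
Feb has 28 days: +28 → Mar 1, 1993 (21 left).
+21 → Mar 22, 1993.

March 22, 1993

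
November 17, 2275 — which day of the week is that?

Wednesday

Doomsday rule: the anchor day for the 2200s is Friday. For year 75: 75÷12 = 6 r 3, and 3÷4 = 0, so 6+3+0 = 9.
Friday + 9 ≡ Sunday — that's 2275's doomsday.
In November the doomsday date is Nov 7.
Nov 17 is 10 days after Nov 7; 10 mod 7 = 3, so Sunday + 3 = Wednesday.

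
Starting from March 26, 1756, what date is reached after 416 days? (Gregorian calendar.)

May 16, 1757

+365 (one year) → Mar 26, 1757 (51 left).
Mar has 31 days: +6 → Apr 1, 1757 (45 left).
Apr has 30 days: +30 → May 1, 1757 (15 left).
+15 → May 16, 1757.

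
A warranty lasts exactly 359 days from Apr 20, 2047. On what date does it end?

Apr has 30 days: +11 → May 1, 2047 (348 left).
May has 31 days: +31 → Jun 1, 2047 (317 left).
Jun has 30 days: +30 → Jul 1, 2047 (287 left).
Jul has 31 days: +31 → Aug 1, 2047 (256 left).
Aug has 31 days: +31 → Sep 1, 2047 (225 left).
Sep has 30 days: +30 → Oct 1, 2047 (195 left).
Oct has 31 days: +31 → Nov 1, 2047 (164 left).
Nov has 30 days: +30 → Dec 1, 2047 (134 left).
Dec has 31 days: +31 → Jan 1, 2048 (103 left).
Jan has 31 days: +31 → Feb 1, 2048 (72 left).
Feb has 29 days: +29 → Mar 1, 2048 (43 left).
Mar has 31 days: +31 → Apr 1, 2048 (12 left).
+12 → Apr 13, 2048.

April 13, 2048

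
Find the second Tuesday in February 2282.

February 14, 2282

February 1, 2282 is a Wednesday.
The first Tuesday is therefore February 7 (6 days later).
The second Tuesday is 7 + 1×7 = February 14.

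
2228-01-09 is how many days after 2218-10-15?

3373

Oct 15, 2218 → Oct 15, 2219: 365 days.
Oct 15, 2219 → Oct 15, 2220: 366 days (Feb 29, 2220 is in that span).
Oct 15, 2220 → Oct 15, 2221: 365 days.
Oct 15, 2221 → Oct 15, 2222: 365 days.
Oct 15, 2222 → Oct 15, 2223: 365 days.
Oct 15, 2223 → Oct 15, 2224: 366 days (Feb 29, 2224 is in that span).
Oct 15, 2224 → Oct 15, 2225: 365 days.
Oct 15, 2225 → Oct 15, 2226: 365 days.
Oct 15, 2226 → Oct 15, 2227: 365 days.
Oct 15, 2227 → Nov 15, 2227: 31 days (October has 31).
Nov 15, 2227 → Dec 15, 2227: 30 days (November has 30).
Dec 15, 2227 → Jan 9, 2228: 25 days.
Total: 3373 days.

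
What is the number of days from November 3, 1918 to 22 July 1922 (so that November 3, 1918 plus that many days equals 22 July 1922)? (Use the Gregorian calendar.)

1357

Nov 3, 1918 → Nov 3, 1919: 365 days.
Nov 3, 1919 → Nov 3, 1920: 366 days (Feb 29, 1920 is in that span).
Nov 3, 1920 → Nov 3, 1921: 365 days.
Nov 3, 1921 → Dec 3, 1921: 30 days (November has 30).
Dec 3, 1921 → Jan 3, 1922: 31 days (December has 31).
Jan 3, 1922 → Feb 3, 1922: 31 days (January has 31).
Feb 3, 1922 → Mar 3, 1922: 28 days (February has 28).
Mar 3, 1922 → Apr 3, 1922: 31 days (March has 31).
Apr 3, 1922 → May 3, 1922: 30 days (April has 30).
May 3, 1922 → Jun 3, 1922: 31 days (May has 31).
Jun 3, 1922 → Jul 3, 1922: 30 days (June has 30).
Jul 3, 1922 → Jul 22, 1922: 19 days.
Total: 1357 days.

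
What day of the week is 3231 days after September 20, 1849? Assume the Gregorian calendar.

Monday

First find the weekday of Sep 20, 1849. Doomsday rule: the anchor day for the 1800s is Friday. For year 49: 49÷12 = 4 r 1, and 1÷4 = 0, so 4+1+0 = 5.
Friday + 5 ≡ Wednesday — that's 1849's doomsday.
In September the doomsday date is Sep 5.
Sep 20 is 15 days after Sep 5; 15 mod 7 = 1, so Wednesday + 1 = Thursday.
3231 mod 7 = 4, so 3231 days after a Thursday is Thursday + 4 = Monday.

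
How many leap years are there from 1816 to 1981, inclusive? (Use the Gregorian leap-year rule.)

Multiples of 4 in [1816,1981]: 42.
Of those, multiples of 100: 1 (not leap unless ÷400).
Multiples of 400: 0.
Leap years = 42 − 1 + 0 = 41.

41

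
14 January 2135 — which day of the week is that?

Doomsday rule: the anchor day for the 2100s is Sunday. For year 35: 35÷12 = 2 r 11, and 11÷4 = 2, so 2+11+2 = 15.
Sunday + 15 ≡ Monday — that's 2135's doomsday.
In January the doomsday date is Jan 3 (2135 is not a leap year).
Jan 14 is 11 days after Jan 3; 11 mod 7 = 4, so Monday + 4 = Friday.

Friday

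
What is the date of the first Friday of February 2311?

February 3, 2311

February 1, 2311 is a Wednesday.
The first Friday is therefore February 3 (2 days later).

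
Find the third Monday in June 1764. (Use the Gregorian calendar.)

June 1, 1764 is a Friday.
The first Monday is therefore June 4 (3 days later).
The third Monday is 4 + 2×7 = June 18.

June 18, 1764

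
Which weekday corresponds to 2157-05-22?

Doomsday rule: the anchor day for the 2100s is Sunday. For year 57: 57÷12 = 4 r 9, and 9÷4 = 2, so 4+9+2 = 15.
Sunday + 15 ≡ Monday — that's 2157's doomsday.
In May the doomsday date is May 9.
May 22 is 13 days after May 9; 13 mod 7 = 6, so Monday + 6 = Sunday.

Sunday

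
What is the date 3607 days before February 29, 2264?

−366 (one year; includes Feb 29, 2264) → Feb 28, 2263 (3241 left).
−365 (one year) → Feb 28, 2262 (2876 left).
−365 (one year) → Feb 28, 2261 (2511 left).
−366 (one year; includes Feb 29, 2260) → Feb 28, 2260 (2145 left).
−365 (one year) → Feb 28, 2259 (1780 left).
−365 (one year) → Feb 28, 2258 (1415 left).
−365 (one year) → Feb 28, 2257 (1050 left).
−366 (one year; includes Feb 29, 2256) → Feb 28, 2256 (684 left).
−365 (one year) → Feb 28, 2255 (319 left).
−28 → Jan 31, 2255 (end of Jan, 31 days; 291 left).
−31 → Dec 31, 2254 (end of Dec, 31 days; 260 left).
−31 → Nov 30, 2254 (end of Nov, 30 days; 229 left).
−30 → Oct 31, 2254 (end of Oct, 31 days; 199 left).
−31 → Sep 30, 2254 (end of Sep, 30 days; 168 left).
−30 → Aug 31, 2254 (end of Aug, 31 days; 138 left).
−31 → Jul 31, 2254 (end of Jul, 31 days; 107 left).
−31 → Jun 30, 2254 (end of Jun, 30 days; 76 left).
−30 → May 31, 2254 (end of May, 31 days; 46 left).
−31 → Apr 30, 2254 (end of Apr, 30 days; 15 left).
−15 → Apr 15, 2254.

April 15, 2254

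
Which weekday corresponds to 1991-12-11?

Wednesday

Doomsday rule: the anchor day for the 1900s is Wednesday. For year 91: 91÷12 = 7 r 7, and 7÷4 = 1, so 7+7+1 = 15.
Wednesday + 15 ≡ Thursday — that's 1991's doomsday.
In December the doomsday date is Dec 12.
Dec 11 is 1 day before Dec 12; 1 mod 7 = 1, so Thursday − 1 = Wednesday.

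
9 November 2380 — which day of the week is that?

Sunday

Doomsday rule: the anchor day for the 2300s is Wednesday. For year 80: 80÷12 = 6 r 8, and 8÷4 = 2, so 6+8+2 = 16.
Wednesday + 16 ≡ Friday — that's 2380's doomsday.
In November the doomsday date is Nov 7.
Nov 9 is 2 days after Nov 7; 2 mod 7 = 2, so Friday + 2 = Sunday.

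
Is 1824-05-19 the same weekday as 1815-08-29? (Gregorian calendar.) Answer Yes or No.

No

From Aug 29, 1815 to May 19, 1824 is 3186 days.
3186 mod 7 = 1, so they are different weekdays.
(Aug 29, 1815 is a Tuesday; May 19, 1824 is a Wednesday.)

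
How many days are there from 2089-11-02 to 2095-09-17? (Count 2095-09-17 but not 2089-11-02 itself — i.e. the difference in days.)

2145

Nov 2, 2089 → Nov 2, 2090: 365 days.
Nov 2, 2090 → Nov 2, 2091: 365 days.
Nov 2, 2091 → Nov 2, 2092: 366 days (Feb 29, 2092 is in that span).
Nov 2, 2092 → Nov 2, 2093: 365 days.
Nov 2, 2093 → Nov 2, 2094: 365 days.
Nov 2, 2094 → Dec 2, 2094: 30 days (November has 30).
Dec 2, 2094 → Jan 2, 2095: 31 days (December has 31).
Jan 2, 2095 → Feb 2, 2095: 31 days (January has 31).
Feb 2, 2095 → Mar 2, 2095: 28 days (February has 28).
Mar 2, 2095 → Apr 2, 2095: 31 days (March has 31).
Apr 2, 2095 → May 2, 2095: 30 days (April has 30).
May 2, 2095 → Jun 2, 2095: 31 days (May has 31).
Jun 2, 2095 → Jul 2, 2095: 30 days (June has 30).
Jul 2, 2095 → Aug 2, 2095: 31 days (July has 31).
Aug 2, 2095 → Sep 2, 2095: 31 days (August has 31).
Sep 2, 2095 → Sep 17, 2095: 15 days.
Total: 2145 days.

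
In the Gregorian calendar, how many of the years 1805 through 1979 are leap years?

42

Multiples of 4 in [1805,1979]: 43.
Of those, multiples of 100: 1 (not leap unless ÷400).
Multiples of 400: 0.
Leap years = 43 − 1 + 0 = 42.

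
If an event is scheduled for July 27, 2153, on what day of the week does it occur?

Friday

Doomsday rule: the anchor day for the 2100s is Sunday. For year 53: 53÷12 = 4 r 5, and 5÷4 = 1, so 4+5+1 = 10.
Sunday + 10 ≡ Wednesday — that's 2153's doomsday.
In July the doomsday date is Jul 11.
Jul 27 is 16 days after Jul 11; 16 mod 7 = 2, so Wednesday + 2 = Friday.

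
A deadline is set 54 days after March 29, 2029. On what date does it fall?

May 22, 2029

Mar has 31 days: +3 → Apr 1, 2029 (51 left).
Apr has 30 days: +30 → May 1, 2029 (21 left).
+21 → May 22, 2029.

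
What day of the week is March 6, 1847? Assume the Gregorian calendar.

January 1, 1847 is a Friday.
Jan 1, 1847 → Feb 1, 1847: 31 days (January has 31).
Feb 1, 1847 → Mar 1, 1847: 28 days (February has 28).
Mar 1, 1847 → Mar 6, 1847: 5 days.
Total: 64 days.
64 mod 7 = 1, so Friday + 1 = Saturday.

Saturday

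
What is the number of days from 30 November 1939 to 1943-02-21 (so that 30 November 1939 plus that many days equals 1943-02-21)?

1179

Nov 30, 1939 → Nov 30, 1940: 366 days (Feb 29, 1940 is in that span).
Nov 30, 1940 → Nov 30, 1941: 365 days.
Nov 30, 1941 → Nov 30, 1942: 365 days.
Nov 30, 1942 → Dec 30, 1942: 30 days (November has 30).
Dec 30, 1942 → Jan 30, 1943: 31 days (December has 31).
Jan 30, 1943 → Feb 21, 1943: 22 days.
Total: 1179 days.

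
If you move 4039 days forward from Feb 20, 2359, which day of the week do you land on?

Feb 20, 2359 is a Friday.
4039 mod 7 = 0, so 4039 days after a Friday is Friday + 0 = Friday.

Friday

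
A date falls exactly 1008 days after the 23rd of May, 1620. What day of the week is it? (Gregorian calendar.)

First find the weekday of May 23, 1620. Doomsday rule: the anchor day for the 1600s is Tuesday. For year 20: 20÷12 = 1 r 8, and 8÷4 = 2, so 1+8+2 = 11.
Tuesday + 11 ≡ Saturday — that's 1620's doomsday.
In May the doomsday date is May 9.
May 23 is 14 days after May 9; 14 mod 7 = 0, so Saturday + 0 = Saturday.
1008 mod 7 = 0, so 1008 days after a Saturday is Saturday + 0 = Saturday.

Saturday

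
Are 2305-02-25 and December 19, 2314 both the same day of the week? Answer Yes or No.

From Feb 25, 2305 to Dec 19, 2314 is 3584 days.
3584 mod 7 = 0, so they are the same weekday.
(Feb 25, 2305 is a Saturday; Dec 19, 2314 is a Saturday.)

Yes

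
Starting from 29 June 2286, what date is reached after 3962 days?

+365 (one year) → Jun 29, 2287 (3597 left).
+366 (one year; includes Feb 29, 2288) → Jun 29, 2288 (3231 left).
+365 (one year) → Jun 29, 2289 (2866 left).
+365 (one year) → Jun 29, 2290 (2501 left).
+365 (one year) → Jun 29, 2291 (2136 left).
+366 (one year; includes Feb 29, 2292) → Jun 29, 2292 (1770 left).
+365 (one year) → Jun 29, 2293 (1405 left).
+365 (one year) → Jun 29, 2294 (1040 left).
+365 (one year) → Jun 29, 2295 (675 left).
+366 (one year; includes Feb 29, 2296) → Jun 29, 2296 (309 left).
Jun has 30 days: +2 → Jul 1, 2296 (307 left).
Jul has 31 days: +31 → Aug 1, 2296 (276 left).
Aug has 31 days: +31 → Sep 1, 2296 (245 left).
Sep has 30 days: +30 → Oct 1, 2296 (215 left).
Oct has 31 days: +31 → Nov 1, 2296 (184 left).
Nov has 30 days: +30 → Dec 1, 2296 (154 left).
Dec has 31 days: +31 → Jan 1, 2297 (123 left).
Jan has 31 days: +31 → Feb 1, 2297 (92 left).
Feb has 28 days: +28 → Mar 1, 2297 (64 left).
Mar has 31 days: +31 → Apr 1, 2297 (33 left).
Apr has 30 days: +30 → May 1, 2297 (3 left).
+3 → May 4, 2297.

May 4, 2297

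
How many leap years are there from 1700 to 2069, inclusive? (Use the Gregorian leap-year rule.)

Multiples of 4 in [1700,2069]: 93.
Of those, multiples of 100: 4 (not leap unless ÷400).
Multiples of 400: 1.
Leap years = 93 − 4 + 1 = 90.

90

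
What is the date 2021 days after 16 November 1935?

+366 (one year; includes Feb 29, 1936) → Nov 16, 1936 (1655 left).
+365 (one year) → Nov 16, 1937 (1290 left).
+365 (one year) → Nov 16, 1938 (925 left).
+365 (one year) → Nov 16, 1939 (560 left).
+366 (one year; includes Feb 29, 1940) → Nov 16, 1940 (194 left).
Nov has 30 days: +15 → Dec 1, 1940 (179 left).
Dec has 31 days: +31 → Jan 1, 1941 (148 left).
Jan has 31 days: +31 → Feb 1, 1941 (117 left).
Feb has 28 days: +28 → Mar 1, 1941 (89 left).
Mar has 31 days: +31 → Apr 1, 1941 (58 left).
Apr has 30 days: +30 → May 1, 1941 (28 left).
+28 → May 29, 1941.

May 29, 1941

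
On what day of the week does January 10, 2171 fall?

Doomsday rule: the anchor day for the 2100s is Sunday. For year 71: 71÷12 = 5 r 11, and 11÷4 = 2, so 5+11+2 = 18.
Sunday + 18 ≡ Thursday — that's 2171's doomsday.
In January the doomsday date is Jan 3 (2171 is not a leap year).
Jan 10 is 7 days after Jan 3; 7 mod 7 = 0, so Thursday + 0 = Thursday.

Thursday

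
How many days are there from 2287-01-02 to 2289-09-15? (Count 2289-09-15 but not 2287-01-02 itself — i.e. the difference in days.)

987

Jan 2, 2287 → Jan 2, 2288: 365 days.
Jan 2, 2288 → Jan 2, 2289: 366 days (Feb 29, 2288 is in that span).
Jan 2, 2289 → Feb 2, 2289: 31 days (January has 31).
Feb 2, 2289 → Mar 2, 2289: 28 days (February has 28).
Mar 2, 2289 → Apr 2, 2289: 31 days (March has 31).
Apr 2, 2289 → May 2, 2289: 30 days (April has 30).
May 2, 2289 → Jun 2, 2289: 31 days (May has 31).
Jun 2, 2289 → Jul 2, 2289: 30 days (June has 30).
Jul 2, 2289 → Aug 2, 2289: 31 days (July has 31).
Aug 2, 2289 → Sep 2, 2289: 31 days (August has 31).
Sep 2, 2289 → Sep 15, 2289: 13 days.
Total: 987 days.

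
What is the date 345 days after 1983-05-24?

May 3, 1984

May has 31 days: +8 → Jun 1, 1983 (337 left).
Jun has 30 days: +30 → Jul 1, 1983 (307 left).
Jul has 31 days: +31 → Aug 1, 1983 (276 left).
Aug has 31 days: +31 → Sep 1, 1983 (245 left).
Sep has 30 days: +30 → Oct 1, 1983 (215 left).
Oct has 31 days: +31 → Nov 1, 1983 (184 left).
Nov has 30 days: +30 → Dec 1, 1983 (154 left).
Dec has 31 days: +31 → Jan 1, 1984 (123 left).
Jan has 31 days: +31 → Feb 1, 1984 (92 left).
Feb has 29 days: +29 → Mar 1, 1984 (63 left).
Mar has 31 days: +31 → Apr 1, 1984 (32 left).
Apr has 30 days: +30 → May 1, 1984 (2 left).
+2 → May 3, 1984.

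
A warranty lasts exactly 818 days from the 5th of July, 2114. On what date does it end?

+365 (one year) → Jul 5, 2115 (453 left).
+366 (one year; includes Feb 29, 2116) → Jul 5, 2116 (87 left).
Jul has 31 days: +27 → Aug 1, 2116 (60 left).
Aug has 31 days: +31 → Sep 1, 2116 (29 left).
+29 → Sep 30, 2116.

September 30, 2116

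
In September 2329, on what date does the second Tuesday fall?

September 1, 2329 is a Sunday.
The first Tuesday is therefore September 3 (2 days later).
The second Tuesday is 3 + 1×7 = September 10.

September 10, 2329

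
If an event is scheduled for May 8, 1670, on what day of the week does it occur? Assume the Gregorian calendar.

Doomsday rule: the anchor day for the 1600s is Tuesday. For year 70: 70÷12 = 5 r 10, and 10÷4 = 2, so 5+10+2 = 17.
Tuesday + 17 ≡ Friday — that's 1670's doomsday.
In May the doomsday date is May 9.
May 8 is 1 day before May 9; 1 mod 7 = 1, so Friday − 1 = Thursday.

Thursday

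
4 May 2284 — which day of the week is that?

Sunday

Doomsday rule: the anchor day for the 2200s is Friday. For year 84: 84÷12 = 7 r 0, and 0÷4 = 0, so 7+0+0 = 7.
Friday + 7 ≡ Friday — that's 2284's doomsday.
In May the doomsday date is May 9.
May 4 is 5 days before May 9; 5 mod 7 = 5, so Friday − 5 = Sunday.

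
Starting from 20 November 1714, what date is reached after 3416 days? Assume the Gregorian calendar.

+365 (one year) → Nov 20, 1715 (3051 left).
+366 (one year; includes Feb 29, 1716) → Nov 20, 1716 (2685 left).
+365 (one year) → Nov 20, 1717 (2320 left).
+365 (one year) → Nov 20, 1718 (1955 left).
+365 (one year) → Nov 20, 1719 (1590 left).
+366 (one year; includes Feb 29, 1720) → Nov 20, 1720 (1224 left).
+365 (one year) → Nov 20, 1721 (859 left).
+365 (one year) → Nov 20, 1722 (494 left).
+365 (one year) → Nov 20, 1723 (129 left).
Nov has 30 days: +11 → Dec 1, 1723 (118 left).
Dec has 31 days: +31 → Jan 1, 1724 (87 left).
Jan has 31 days: +31 → Feb 1, 1724 (56 left).
Feb has 29 days: +29 → Mar 1, 1724 (27 left).
+27 → Mar 28, 1724.

March 28, 1724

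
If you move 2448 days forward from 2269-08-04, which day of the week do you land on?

Monday

First find the weekday of Aug 4, 2269. Doomsday rule: the anchor day for the 2200s is Friday. For year 69: 69÷12 = 5 r 9, and 9÷4 = 2, so 5+9+2 = 16.
Friday + 16 ≡ Sunday — that's 2269's doomsday.
In August the doomsday date is Aug 8.
Aug 4 is 4 days before Aug 8; 4 mod 7 = 4, so Sunday − 4 = Wednesday.
2448 mod 7 = 5, so 2448 days after a Wednesday is Wednesday + 5 = Monday.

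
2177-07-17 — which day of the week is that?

Doomsday rule: the anchor day for the 2100s is Sunday. For year 77: 77÷12 = 6 r 5, and 5÷4 = 1, so 6+5+1 = 12.
Sunday + 12 ≡ Friday — that's 2177's doomsday.
In July the doomsday date is Jul 11.
Jul 17 is 6 days after Jul 11; 6 mod 7 = 6, so Friday + 6 = Thursday.

Thursday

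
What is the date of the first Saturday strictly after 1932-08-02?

Aug 2, 1932 is a Tuesday.
From Tuesday to the next Saturday is 4 days.
Aug 2, 1932 + 4 = Aug 6, 1932.

August 6, 1932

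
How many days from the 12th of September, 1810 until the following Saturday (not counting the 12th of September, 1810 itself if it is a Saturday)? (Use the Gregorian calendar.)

Sep 12, 1810 is a Wednesday.
From Wednesday to the next Saturday is 3 days.

3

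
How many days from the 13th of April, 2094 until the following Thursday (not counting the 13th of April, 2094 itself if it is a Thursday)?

2

Apr 13, 2094 is a Tuesday.
From Tuesday to the next Thursday is 2 days.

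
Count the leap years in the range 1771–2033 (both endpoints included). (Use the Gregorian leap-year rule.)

Multiples of 4 in [1771,2033]: 66.
Of those, multiples of 100: 3 (not leap unless ÷400).
Multiples of 400: 1.
Leap years = 66 − 3 + 1 = 64.

64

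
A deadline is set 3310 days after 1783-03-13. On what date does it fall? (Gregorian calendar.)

April 4, 1792

+366 (one year; includes Feb 29, 1784) → Mar 13, 1784 (2944 left).
+365 (one year) → Mar 13, 1785 (2579 left).
+365 (one year) → Mar 13, 1786 (2214 left).
+365 (one year) → Mar 13, 1787 (1849 left).
+366 (one year; includes Feb 29, 1788) → Mar 13, 1788 (1483 left).
+365 (one year) → Mar 13, 1789 (1118 left).
+365 (one year) → Mar 13, 1790 (753 left).
+365 (one year) → Mar 13, 1791 (388 left).
Mar has 31 days: +19 → Apr 1, 1791 (369 left).
Apr has 30 days: +30 → May 1, 1791 (339 left).
May has 31 days: +31 → Jun 1, 1791 (308 left).
Jun has 30 days: +30 → Jul 1, 1791 (278 left).
Jul has 31 days: +31 → Aug 1, 1791 (247 left).
Aug has 31 days: +31 → Sep 1, 1791 (216 left).
Sep has 30 days: +30 → Oct 1, 1791 (186 left).
Oct has 31 days: +31 → Nov 1, 1791 (155 left).
Nov has 30 days: +30 → Dec 1, 1791 (125 left).
Dec has 31 days: +31 → Jan 1, 1792 (94 left).
Jan has 31 days: +31 → Feb 1, 1792 (63 left).
Feb has 29 days: +29 → Mar 1, 1792 (34 left).
Mar has 31 days: +31 → Apr 1, 1792 (3 left).
+3 → Apr 4, 1792.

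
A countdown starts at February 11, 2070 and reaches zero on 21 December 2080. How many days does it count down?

Feb 11, 2070 → Feb 11, 2071: 365 days.
Feb 11, 2071 → Feb 11, 2072: 365 days.
Feb 11, 2072 → Feb 11, 2073: 366 days (Feb 29, 2072 is in that span).
Feb 11, 2073 → Feb 11, 2074: 365 days.
Feb 11, 2074 → Feb 11, 2075: 365 days.
Feb 11, 2075 → Feb 11, 2076: 365 days.
Feb 11, 2076 → Feb 11, 2077: 366 days (Feb 29, 2076 is in that span).
Feb 11, 2077 → Feb 11, 2078: 365 days.
Feb 11, 2078 → Feb 11, 2079: 365 days.
Feb 11, 2079 → Feb 11, 2080: 365 days.
Feb 11, 2080 → Mar 11, 2080: 29 days (February has 29).
Mar 11, 2080 → Apr 11, 2080: 31 days (March has 31).
Apr 11, 2080 → May 11, 2080: 30 days (April has 30).
May 11, 2080 → Jun 11, 2080: 31 days (May has 31).
Jun 11, 2080 → Jul 11, 2080: 30 days (June has 30).
Jul 11, 2080 → Aug 11, 2080: 31 days (July has 31).
Aug 11, 2080 → Sep 11, 2080: 31 days (August has 31).
Sep 11, 2080 → Oct 11, 2080: 30 days (September has 30).
Oct 11, 2080 → Nov 11, 2080: 31 days (October has 31).
Nov 11, 2080 → Dec 11, 2080: 30 days (November has 30).
Dec 11, 2080 → Dec 21, 2080: 10 days.
Total: 3966 days.

3966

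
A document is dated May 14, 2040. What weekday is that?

January 1, 2040 is a Sunday.
Jan 1, 2040 → Feb 1, 2040: 31 days (January has 31).
Feb 1, 2040 → Mar 1, 2040: 29 days (February has 29).
Mar 1, 2040 → Apr 1, 2040: 31 days (March has 31).
Apr 1, 2040 → May 1, 2040: 30 days (April has 30).
May 1, 2040 → May 14, 2040: 13 days.
Total: 134 days.
134 mod 7 = 1, so Sunday + 1 = Monday.

Monday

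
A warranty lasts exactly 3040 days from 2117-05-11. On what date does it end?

September 6, 2125

+365 (one year) → May 11, 2118 (2675 left).
+365 (one year) → May 11, 2119 (2310 left).
+366 (one year; includes Feb 29, 2120) → May 11, 2120 (1944 left).
+365 (one year) → May 11, 2121 (1579 left).
+365 (one year) → May 11, 2122 (1214 left).
+365 (one year) → May 11, 2123 (849 left).
+366 (one year; includes Feb 29, 2124) → May 11, 2124 (483 left).
+365 (one year) → May 11, 2125 (118 left).
May has 31 days: +21 → Jun 1, 2125 (97 left).
Jun has 30 days: +30 → Jul 1, 2125 (67 left).
Jul has 31 days: +31 → Aug 1, 2125 (36 left).
Aug has 31 days: +31 → Sep 1, 2125 (5 left).
+5 → Sep 6, 2125.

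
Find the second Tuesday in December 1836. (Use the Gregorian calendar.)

December 1, 1836 is a Thursday.
The first Tuesday is therefore December 6 (5 days later).
The second Tuesday is 6 + 1×7 = December 13.

December 13, 1836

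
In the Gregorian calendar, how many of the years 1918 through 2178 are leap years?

64

Multiples of 4 in [1918,2178]: 65.
Of those, multiples of 100: 2 (not leap unless ÷400).
Multiples of 400: 1.
Leap years = 65 − 2 + 1 = 64.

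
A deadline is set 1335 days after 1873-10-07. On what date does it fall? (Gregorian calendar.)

June 3, 1877

+365 (one year) → Oct 7, 1874 (970 left).
+365 (one year) → Oct 7, 1875 (605 left).
+366 (one year; includes Feb 29, 1876) → Oct 7, 1876 (239 left).
Oct has 31 days: +25 → Nov 1, 1876 (214 left).
Nov has 30 days: +30 → Dec 1, 1876 (184 left).
Dec has 31 days: +31 → Jan 1, 1877 (153 left).
Jan has 31 days: +31 → Feb 1, 1877 (122 left).
Feb has 28 days: +28 → Mar 1, 1877 (94 left).
Mar has 31 days: +31 → Apr 1, 1877 (63 left).
Apr has 30 days: +30 → May 1, 1877 (33 left).
May has 31 days: +31 → Jun 1, 1877 (2 left).
+2 → Jun 3, 1877.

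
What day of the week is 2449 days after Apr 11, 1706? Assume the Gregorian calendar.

Saturday

Apr 11, 1706 is a Sunday.
2449 mod 7 = 6, so 2449 days after a Sunday is Sunday + 6 = Saturday.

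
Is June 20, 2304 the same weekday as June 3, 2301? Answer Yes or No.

Yes

From Jun 3, 2301 to Jun 20, 2304 is 1113 days.
1113 mod 7 = 0, so they are the same weekday.
(Jun 3, 2301 is a Monday; Jun 20, 2304 is a Monday.)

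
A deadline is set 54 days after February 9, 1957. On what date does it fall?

Feb has 28 days: +20 → Mar 1, 1957 (34 left).
Mar has 31 days: +31 → Apr 1, 1957 (3 left).
+3 → Apr 4, 1957.

April 4, 1957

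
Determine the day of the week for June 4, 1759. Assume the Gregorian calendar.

Doomsday rule: the anchor day for the 1700s is Sunday. For year 59: 59÷12 = 4 r 11, and 11÷4 = 2, so 4+11+2 = 17.
Sunday + 17 ≡ Wednesday — that's 1759's doomsday.
In June the doomsday date is Jun 6.
Jun 4 is 2 days before Jun 6; 2 mod 7 = 2, so Wednesday − 2 = Monday.

Monday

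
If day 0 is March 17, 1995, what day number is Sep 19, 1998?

Mar 17, 1995 → Mar 17, 1996: 366 days (Feb 29, 1996 is in that span).
Mar 17, 1996 → Mar 17, 1997: 365 days.
Mar 17, 1997 → Mar 17, 1998: 365 days.
Mar 17, 1998 → Apr 17, 1998: 31 days (March has 31).
Apr 17, 1998 → May 17, 1998: 30 days (April has 30).
May 17, 1998 → Jun 17, 1998: 31 days (May has 31).
Jun 17, 1998 → Jul 17, 1998: 30 days (June has 30).
Jul 17, 1998 → Aug 17, 1998: 31 days (July has 31).
Aug 17, 1998 → Sep 17, 1998: 31 days (August has 31).
Sep 17, 1998 → Sep 19, 1998: 2 days.
Total: 1282 days.

1282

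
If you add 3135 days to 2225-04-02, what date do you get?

November 1, 2233

+365 (one year) → Apr 2, 2226 (2770 left).
+365 (one year) → Apr 2, 2227 (2405 left).
+366 (one year; includes Feb 29, 2228) → Apr 2, 2228 (2039 left).
+365 (one year) → Apr 2, 2229 (1674 left).
+365 (one year) → Apr 2, 2230 (1309 left).
+365 (one year) → Apr 2, 2231 (944 left).
+366 (one year; includes Feb 29, 2232) → Apr 2, 2232 (578 left).
+365 (one year) → Apr 2, 2233 (213 left).
Apr has 30 days: +29 → May 1, 2233 (184 left).
May has 31 days: +31 → Jun 1, 2233 (153 left).
Jun has 30 days: +30 → Jul 1, 2233 (123 left).
Jul has 31 days: +31 → Aug 1, 2233 (92 left).
Aug has 31 days: +31 → Sep 1, 2233 (61 left).
Sep has 30 days: +30 → Oct 1, 2233 (31 left).
Oct has 31 days: +31 → Nov 1, 2233 (0 left).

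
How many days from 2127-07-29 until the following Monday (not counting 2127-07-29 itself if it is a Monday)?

6

Jul 29, 2127 is a Tuesday.
From Tuesday to the next Monday is 6 days.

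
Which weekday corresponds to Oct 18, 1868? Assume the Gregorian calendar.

Sunday

Doomsday rule: the anchor day for the 1800s is Friday. For year 68: 68÷12 = 5 r 8, and 8÷4 = 2, so 5+8+2 = 15.
Friday + 15 ≡ Saturday — that's 1868's doomsday.
In October the doomsday date is Oct 10.
Oct 18 is 8 days after Oct 10; 8 mod 7 = 1, so Saturday + 1 = Sunday.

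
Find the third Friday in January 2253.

January 1, 2253 is a Saturday.
The first Friday is therefore January 7 (6 days later).
The third Friday is 7 + 2×7 = January 21.

January 21, 2253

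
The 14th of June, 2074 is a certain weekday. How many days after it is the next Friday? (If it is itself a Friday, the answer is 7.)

1

Jun 14, 2074 is a Thursday.
From Thursday to the next Friday is 1 day.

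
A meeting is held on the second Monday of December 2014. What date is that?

December 1, 2014 is a Monday.
The first Monday is therefore December 1 (same day).
The second Monday is 1 + 1×7 = December 8.

December 8, 2014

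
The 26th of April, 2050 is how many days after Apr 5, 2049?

386

Apr 5, 2049 → May 5, 2049: 30 days (April has 30).
May 5, 2049 → Jun 5, 2049: 31 days (May has 31).
Jun 5, 2049 → Jul 5, 2049: 30 days (June has 30).
Jul 5, 2049 → Aug 5, 2049: 31 days (July has 31).
Aug 5, 2049 → Sep 5, 2049: 31 days (August has 31).
Sep 5, 2049 → Oct 5, 2049: 30 days (September has 30).
Oct 5, 2049 → Nov 5, 2049: 31 days (October has 31).
Nov 5, 2049 → Dec 5, 2049: 30 days (November has 30).
Dec 5, 2049 → Jan 5, 2050: 31 days (December has 31).
Jan 5, 2050 → Feb 5, 2050: 31 days (January has 31).
Feb 5, 2050 → Mar 5, 2050: 28 days (February has 28).
Mar 5, 2050 → Apr 5, 2050: 31 days (March has 31).
Apr 5, 2050 → Apr 26, 2050: 21 days.
Total: 386 days.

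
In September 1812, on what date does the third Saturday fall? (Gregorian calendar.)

September 1, 1812 is a Tuesday.
The first Saturday is therefore September 5 (4 days later).
The third Saturday is 5 + 2×7 = September 19.

September 19, 1812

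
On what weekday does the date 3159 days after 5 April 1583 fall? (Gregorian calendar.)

Apr 5, 1583 is a Tuesday.
3159 mod 7 = 2, so 3159 days after a Tuesday is Tuesday + 2 = Thursday.

Thursday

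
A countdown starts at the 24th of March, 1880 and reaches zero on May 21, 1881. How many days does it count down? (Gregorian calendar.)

423

Mar 24, 1880 → Mar 24, 1881: 365 days.
Mar 24, 1881 → Apr 24, 1881: 31 days (March has 31).
Apr 24, 1881 → May 21, 1881: 27 days.
Total: 423 days.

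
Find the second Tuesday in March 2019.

March 12, 2019

March 1, 2019 is a Friday.
The first Tuesday is therefore March 5 (4 days later).
The second Tuesday is 5 + 1×7 = March 12.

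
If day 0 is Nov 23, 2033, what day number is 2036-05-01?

Nov 23, 2033 → Nov 23, 2034: 365 days.
Nov 23, 2034 → Nov 23, 2035: 365 days.
Nov 23, 2035 → Dec 23, 2035: 30 days (November has 30).
Dec 23, 2035 → Jan 23, 2036: 31 days (December has 31).
Jan 23, 2036 → Feb 23, 2036: 31 days (January has 31).
Feb 23, 2036 → Mar 23, 2036: 29 days (February has 29).
Mar 23, 2036 → Apr 23, 2036: 31 days (March has 31).
Apr 23, 2036 → May 1, 2036: 8 days.
Total: 890 days.

890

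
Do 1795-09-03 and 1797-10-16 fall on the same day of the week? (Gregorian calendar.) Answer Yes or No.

No

From Sep 3, 1795 to Oct 16, 1797 is 774 days.
774 mod 7 = 4, so they are different weekdays.
(Sep 3, 1795 is a Thursday; Oct 16, 1797 is a Monday.)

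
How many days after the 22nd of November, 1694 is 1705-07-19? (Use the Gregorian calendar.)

3891

Nov 22, 1694 → Nov 22, 1695: 365 days.
Nov 22, 1695 → Nov 22, 1696: 366 days (Feb 29, 1696 is in that span).
Nov 22, 1696 → Nov 22, 1697: 365 days.
Nov 22, 1697 → Nov 22, 1698: 365 days.
Nov 22, 1698 → Nov 22, 1699: 365 days.
Nov 22, 1699 → Nov 22, 1700: 365 days.
Nov 22, 1700 → Nov 22, 1701: 365 days.
Nov 22, 1701 → Nov 22, 1702: 365 days.
Nov 22, 1702 → Nov 22, 1703: 365 days.
Nov 22, 1703 → Nov 22, 1704: 366 days (Feb 29, 1704 is in that span).
Nov 22, 1704 → Dec 22, 1704: 30 days (November has 30).
Dec 22, 1704 → Jan 22, 1705: 31 days (December has 31).
Jan 22, 1705 → Feb 22, 1705: 31 days (January has 31).
Feb 22, 1705 → Mar 22, 1705: 28 days (February has 28).
Mar 22, 1705 → Apr 22, 1705: 31 days (March has 31).
Apr 22, 1705 → May 22, 1705: 30 days (April has 30).
May 22, 1705 → Jun 22, 1705: 31 days (May has 31).
Jun 22, 1705 → Jul 19, 1705: 27 days.
Total: 3891 days.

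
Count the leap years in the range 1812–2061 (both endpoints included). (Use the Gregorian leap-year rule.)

62

Multiples of 4 in [1812,2061]: 63.
Of those, multiples of 100: 2 (not leap unless ÷400).
Multiples of 400: 1.
Leap years = 63 − 2 + 1 = 62.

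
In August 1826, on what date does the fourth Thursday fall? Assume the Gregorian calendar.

August 1, 1826 is a Tuesday.
The first Thursday is therefore August 3 (2 days later).
The fourth Thursday is 3 + 3×7 = August 24.

August 24, 1826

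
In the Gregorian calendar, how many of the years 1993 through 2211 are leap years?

52

Multiples of 4 in [1993,2211]: 54.
Of those, multiples of 100: 3 (not leap unless ÷400).
Multiples of 400: 1.
Leap years = 54 − 3 + 1 = 52.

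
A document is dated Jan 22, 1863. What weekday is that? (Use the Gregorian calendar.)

Doomsday rule: the anchor day for the 1800s is Friday. For year 63: 63÷12 = 5 r 3, and 3÷4 = 0, so 5+3+0 = 8.
Friday + 8 ≡ Saturday — that's 1863's doomsday.
In January the doomsday date is Jan 3 (1863 is not a leap year).
Jan 22 is 19 days after Jan 3; 19 mod 7 = 5, so Saturday + 5 = Thursday.

Thursday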